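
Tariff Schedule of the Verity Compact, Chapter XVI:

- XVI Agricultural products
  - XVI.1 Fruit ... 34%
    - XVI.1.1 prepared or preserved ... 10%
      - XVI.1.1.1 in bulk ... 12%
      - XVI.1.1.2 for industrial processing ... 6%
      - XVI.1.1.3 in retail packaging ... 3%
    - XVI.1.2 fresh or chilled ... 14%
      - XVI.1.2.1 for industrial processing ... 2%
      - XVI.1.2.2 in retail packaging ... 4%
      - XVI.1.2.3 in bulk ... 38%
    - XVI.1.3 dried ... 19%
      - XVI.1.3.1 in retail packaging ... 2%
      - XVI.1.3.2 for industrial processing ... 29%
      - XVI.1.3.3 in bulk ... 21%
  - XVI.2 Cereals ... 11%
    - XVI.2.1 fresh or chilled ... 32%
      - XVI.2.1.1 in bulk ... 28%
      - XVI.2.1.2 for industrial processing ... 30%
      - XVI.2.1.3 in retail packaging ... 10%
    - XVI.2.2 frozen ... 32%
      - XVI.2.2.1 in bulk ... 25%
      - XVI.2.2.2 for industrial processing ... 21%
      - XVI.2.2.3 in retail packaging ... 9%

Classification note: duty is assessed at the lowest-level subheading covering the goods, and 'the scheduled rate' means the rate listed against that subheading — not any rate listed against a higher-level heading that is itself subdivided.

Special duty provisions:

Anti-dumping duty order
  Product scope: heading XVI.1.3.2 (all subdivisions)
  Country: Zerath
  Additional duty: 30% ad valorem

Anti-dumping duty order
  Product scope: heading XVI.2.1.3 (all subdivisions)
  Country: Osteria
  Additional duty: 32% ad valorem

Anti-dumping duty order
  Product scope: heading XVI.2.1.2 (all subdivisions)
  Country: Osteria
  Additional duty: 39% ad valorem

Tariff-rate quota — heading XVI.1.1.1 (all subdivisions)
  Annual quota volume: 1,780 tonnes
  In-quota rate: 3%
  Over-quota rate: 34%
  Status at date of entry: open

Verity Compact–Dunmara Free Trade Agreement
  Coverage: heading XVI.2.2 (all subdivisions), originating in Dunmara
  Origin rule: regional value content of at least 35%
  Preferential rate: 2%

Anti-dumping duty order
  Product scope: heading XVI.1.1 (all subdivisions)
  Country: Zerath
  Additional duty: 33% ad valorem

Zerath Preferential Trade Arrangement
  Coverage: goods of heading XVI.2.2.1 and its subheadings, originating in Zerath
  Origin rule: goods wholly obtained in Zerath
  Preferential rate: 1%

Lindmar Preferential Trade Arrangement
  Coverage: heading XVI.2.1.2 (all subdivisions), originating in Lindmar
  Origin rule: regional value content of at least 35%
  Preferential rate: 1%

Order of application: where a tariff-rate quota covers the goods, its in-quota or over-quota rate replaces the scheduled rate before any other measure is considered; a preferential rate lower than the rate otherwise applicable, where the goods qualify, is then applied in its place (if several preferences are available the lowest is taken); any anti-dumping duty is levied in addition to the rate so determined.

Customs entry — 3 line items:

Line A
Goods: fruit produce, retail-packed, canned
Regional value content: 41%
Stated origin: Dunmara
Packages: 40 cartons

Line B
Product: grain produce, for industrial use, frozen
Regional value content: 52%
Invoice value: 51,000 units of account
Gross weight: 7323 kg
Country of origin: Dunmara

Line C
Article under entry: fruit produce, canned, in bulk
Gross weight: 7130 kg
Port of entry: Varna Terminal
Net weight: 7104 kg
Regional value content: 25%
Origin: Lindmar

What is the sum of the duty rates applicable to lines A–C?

8%

Line A: fruit → XVI.1; canned → XVI.1.1; retail-packed → XVI.1.1.3. Scheduled 3%. Dunmara agreement on XVI.2.2: XVI.1.1.3 not covered. → 3%.
Line B: grain → XVI.2; frozen → XVI.2.2; for industrial use → XVI.2.2.2. Scheduled 21%. Dunmara agreement on XVI.2.2: RVC ≥ 35% → 2% available; preferential 2%. → 2%.
Line C: fruit → XVI.1; canned → XVI.1.1; in bulk → XVI.1.1.1. Scheduled 12%. quota on XVI.1.1.1 open → in-quota 3%; Lindmar agreement on XVI.2.1.2: XVI.1.1.1 not covered. → 3%.
Sum: 3% + 2% + 3% = 8%.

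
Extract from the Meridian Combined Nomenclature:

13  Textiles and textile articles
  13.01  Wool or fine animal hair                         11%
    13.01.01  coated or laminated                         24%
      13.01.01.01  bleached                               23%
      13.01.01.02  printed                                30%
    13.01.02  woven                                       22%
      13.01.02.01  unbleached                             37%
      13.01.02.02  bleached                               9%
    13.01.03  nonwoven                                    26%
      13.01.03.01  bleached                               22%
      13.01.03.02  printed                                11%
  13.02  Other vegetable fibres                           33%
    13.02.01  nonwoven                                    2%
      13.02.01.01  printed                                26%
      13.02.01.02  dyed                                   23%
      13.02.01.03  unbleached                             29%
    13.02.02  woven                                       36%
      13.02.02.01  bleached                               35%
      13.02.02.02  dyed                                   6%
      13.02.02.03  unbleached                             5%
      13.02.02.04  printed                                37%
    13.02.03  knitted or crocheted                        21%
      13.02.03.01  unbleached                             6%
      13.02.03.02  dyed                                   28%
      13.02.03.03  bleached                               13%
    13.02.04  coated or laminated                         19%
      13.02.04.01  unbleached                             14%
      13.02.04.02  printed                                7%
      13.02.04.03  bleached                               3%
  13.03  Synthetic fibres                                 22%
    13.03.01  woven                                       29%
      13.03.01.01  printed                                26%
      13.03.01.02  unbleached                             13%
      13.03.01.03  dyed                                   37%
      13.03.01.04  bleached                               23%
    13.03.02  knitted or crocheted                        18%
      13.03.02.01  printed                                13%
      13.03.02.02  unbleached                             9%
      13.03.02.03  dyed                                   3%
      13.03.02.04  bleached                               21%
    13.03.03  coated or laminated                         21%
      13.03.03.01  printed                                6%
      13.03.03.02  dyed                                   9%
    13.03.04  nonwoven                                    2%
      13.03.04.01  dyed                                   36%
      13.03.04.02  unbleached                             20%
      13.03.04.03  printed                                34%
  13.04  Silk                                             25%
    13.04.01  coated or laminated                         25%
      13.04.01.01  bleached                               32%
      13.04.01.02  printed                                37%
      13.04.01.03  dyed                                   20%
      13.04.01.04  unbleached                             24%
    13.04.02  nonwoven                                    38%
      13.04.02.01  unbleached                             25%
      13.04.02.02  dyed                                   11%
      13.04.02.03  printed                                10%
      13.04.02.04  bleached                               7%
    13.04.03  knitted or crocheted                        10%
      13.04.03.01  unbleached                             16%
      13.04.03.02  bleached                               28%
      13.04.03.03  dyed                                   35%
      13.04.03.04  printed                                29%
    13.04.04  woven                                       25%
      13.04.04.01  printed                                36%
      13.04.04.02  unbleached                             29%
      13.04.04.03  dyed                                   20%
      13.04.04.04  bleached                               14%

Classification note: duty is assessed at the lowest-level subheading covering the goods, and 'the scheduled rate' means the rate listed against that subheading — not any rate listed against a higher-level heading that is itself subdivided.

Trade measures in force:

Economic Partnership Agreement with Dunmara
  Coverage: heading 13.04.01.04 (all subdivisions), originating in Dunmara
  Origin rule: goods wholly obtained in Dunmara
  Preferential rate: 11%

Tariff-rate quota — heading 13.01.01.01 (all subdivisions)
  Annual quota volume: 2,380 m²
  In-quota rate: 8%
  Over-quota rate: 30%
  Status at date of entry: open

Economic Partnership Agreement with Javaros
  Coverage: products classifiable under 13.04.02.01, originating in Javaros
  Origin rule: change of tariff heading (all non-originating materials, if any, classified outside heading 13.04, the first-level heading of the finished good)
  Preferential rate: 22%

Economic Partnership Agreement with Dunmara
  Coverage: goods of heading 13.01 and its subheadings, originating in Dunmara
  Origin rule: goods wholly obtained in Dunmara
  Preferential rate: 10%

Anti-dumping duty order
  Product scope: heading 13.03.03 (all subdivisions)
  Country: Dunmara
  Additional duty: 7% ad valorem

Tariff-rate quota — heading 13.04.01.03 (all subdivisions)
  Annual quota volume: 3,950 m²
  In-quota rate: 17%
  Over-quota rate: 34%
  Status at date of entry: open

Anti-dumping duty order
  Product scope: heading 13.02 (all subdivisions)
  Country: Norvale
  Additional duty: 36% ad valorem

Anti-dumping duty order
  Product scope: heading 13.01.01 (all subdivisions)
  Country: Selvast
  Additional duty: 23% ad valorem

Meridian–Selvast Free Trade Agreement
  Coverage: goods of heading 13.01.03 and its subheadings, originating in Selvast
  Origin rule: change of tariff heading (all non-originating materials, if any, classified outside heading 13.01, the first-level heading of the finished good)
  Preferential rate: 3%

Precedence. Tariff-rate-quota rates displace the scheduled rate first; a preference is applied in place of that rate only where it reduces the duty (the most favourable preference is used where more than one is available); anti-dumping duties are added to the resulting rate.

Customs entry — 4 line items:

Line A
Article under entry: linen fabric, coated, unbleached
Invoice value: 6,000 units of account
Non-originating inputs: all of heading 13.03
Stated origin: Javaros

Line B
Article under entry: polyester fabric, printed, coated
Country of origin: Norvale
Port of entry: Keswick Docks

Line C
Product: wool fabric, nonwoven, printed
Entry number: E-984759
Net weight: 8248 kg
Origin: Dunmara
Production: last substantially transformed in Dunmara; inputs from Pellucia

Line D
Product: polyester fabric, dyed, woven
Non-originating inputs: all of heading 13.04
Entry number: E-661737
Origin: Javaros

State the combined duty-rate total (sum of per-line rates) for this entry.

Line A: linen → 13.02; coated → 13.02.04; unbleached → 13.02.04.01. Scheduled 14%. Javaros agreement on 13.04.02.01: 13.02.04.01 not covered. → 14%.
Line B: polyester → 13.03; coated → 13.03.03; printed → 13.03.03.01. Scheduled 6%. No special measure applies. → 6%.
Line C: wool → 13.01; nonwoven → 13.01.03; printed → 13.01.03.02. Scheduled 11%. Dunmara agreement on 13.04.01.04: 13.01.03.02 not covered; Dunmara agreement on 13.01: not wholly obtained. → 11%.
Line D: polyester → 13.03; woven → 13.03.01; dyed → 13.03.01.03. Scheduled 37%. Javaros agreement on 13.04.02.01: 13.03.01.03 not covered. → 37%.
Sum: 14% + 6% + 11% + 37% = 68%.

68%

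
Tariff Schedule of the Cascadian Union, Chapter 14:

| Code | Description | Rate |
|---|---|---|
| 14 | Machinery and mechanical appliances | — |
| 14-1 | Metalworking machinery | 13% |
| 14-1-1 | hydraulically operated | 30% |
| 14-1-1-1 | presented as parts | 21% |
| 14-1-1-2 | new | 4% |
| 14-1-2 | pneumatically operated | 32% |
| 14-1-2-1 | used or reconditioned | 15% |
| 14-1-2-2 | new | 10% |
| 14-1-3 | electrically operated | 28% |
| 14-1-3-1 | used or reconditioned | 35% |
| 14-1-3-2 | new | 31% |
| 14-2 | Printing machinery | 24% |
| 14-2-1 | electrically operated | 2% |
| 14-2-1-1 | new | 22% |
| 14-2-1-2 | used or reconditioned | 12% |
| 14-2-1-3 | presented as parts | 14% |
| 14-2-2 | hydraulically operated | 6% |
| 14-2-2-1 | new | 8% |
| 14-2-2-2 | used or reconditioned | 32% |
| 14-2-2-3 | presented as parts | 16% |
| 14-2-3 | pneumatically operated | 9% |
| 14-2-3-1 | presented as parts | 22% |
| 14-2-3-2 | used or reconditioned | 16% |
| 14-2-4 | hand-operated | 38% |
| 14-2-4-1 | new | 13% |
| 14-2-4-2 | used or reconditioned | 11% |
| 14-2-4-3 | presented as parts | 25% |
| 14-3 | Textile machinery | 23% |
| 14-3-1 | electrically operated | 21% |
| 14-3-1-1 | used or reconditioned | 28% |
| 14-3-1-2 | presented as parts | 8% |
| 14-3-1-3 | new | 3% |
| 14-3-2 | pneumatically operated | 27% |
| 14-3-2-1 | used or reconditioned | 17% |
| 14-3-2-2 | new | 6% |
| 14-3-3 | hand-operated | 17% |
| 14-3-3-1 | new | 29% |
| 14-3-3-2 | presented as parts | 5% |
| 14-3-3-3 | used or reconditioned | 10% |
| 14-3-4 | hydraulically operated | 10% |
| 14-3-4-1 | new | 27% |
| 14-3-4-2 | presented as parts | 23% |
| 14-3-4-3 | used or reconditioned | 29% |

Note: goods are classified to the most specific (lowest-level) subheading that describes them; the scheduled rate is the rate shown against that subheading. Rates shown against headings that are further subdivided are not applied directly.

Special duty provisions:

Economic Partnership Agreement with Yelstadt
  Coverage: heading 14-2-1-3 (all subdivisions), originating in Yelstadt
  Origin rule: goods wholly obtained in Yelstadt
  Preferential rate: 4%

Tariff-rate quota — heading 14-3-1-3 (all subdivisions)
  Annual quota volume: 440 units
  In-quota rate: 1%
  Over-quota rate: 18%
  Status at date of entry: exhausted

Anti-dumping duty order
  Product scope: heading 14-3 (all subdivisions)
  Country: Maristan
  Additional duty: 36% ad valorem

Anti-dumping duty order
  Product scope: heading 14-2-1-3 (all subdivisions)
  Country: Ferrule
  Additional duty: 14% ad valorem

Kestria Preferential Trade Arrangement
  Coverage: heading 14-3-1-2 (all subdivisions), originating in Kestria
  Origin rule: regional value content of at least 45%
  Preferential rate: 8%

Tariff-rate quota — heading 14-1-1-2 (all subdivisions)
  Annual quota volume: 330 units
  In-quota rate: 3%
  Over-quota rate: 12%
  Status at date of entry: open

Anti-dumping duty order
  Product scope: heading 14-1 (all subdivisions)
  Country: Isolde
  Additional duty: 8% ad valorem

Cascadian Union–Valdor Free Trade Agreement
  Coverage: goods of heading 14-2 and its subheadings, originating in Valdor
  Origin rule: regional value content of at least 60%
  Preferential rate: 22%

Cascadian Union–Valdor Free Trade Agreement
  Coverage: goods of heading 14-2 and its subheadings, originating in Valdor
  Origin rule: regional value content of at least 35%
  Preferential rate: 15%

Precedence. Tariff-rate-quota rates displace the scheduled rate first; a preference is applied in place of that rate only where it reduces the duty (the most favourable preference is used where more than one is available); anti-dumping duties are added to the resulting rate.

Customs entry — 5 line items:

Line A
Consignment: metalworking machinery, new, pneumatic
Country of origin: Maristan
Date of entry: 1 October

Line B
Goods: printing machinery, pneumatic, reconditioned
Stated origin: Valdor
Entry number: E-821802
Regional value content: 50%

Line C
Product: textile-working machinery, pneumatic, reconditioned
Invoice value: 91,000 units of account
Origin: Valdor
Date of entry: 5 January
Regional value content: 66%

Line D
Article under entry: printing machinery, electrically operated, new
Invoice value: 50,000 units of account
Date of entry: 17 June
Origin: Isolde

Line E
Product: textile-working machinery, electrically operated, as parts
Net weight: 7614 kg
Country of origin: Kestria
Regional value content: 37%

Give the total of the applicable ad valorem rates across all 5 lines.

Line A: metalworking → 14-1; pneumatic → 14-1-2; new → 14-1-2-2. Scheduled 10%. No special measure applies. → 10%.
Line B: printing → 14-2; pneumatic → 14-2-3; reconditioned → 14-2-3-2. Scheduled 16%. Valdor agreement on 14-2: RVC < 60%; Valdor agreement on 14-2: RVC ≥ 35% → 15% available; preferential 15%. → 15%.
Line C: textile-working → 14-3; pneumatic → 14-3-2; reconditioned → 14-3-2-1. Scheduled 17%. Valdor agreement on 14-2: 14-3-2-1 not covered; Valdor agreement on 14-2: 14-3-2-1 not covered. → 17%.
Line D: printing → 14-2; electrically operated → 14-2-1; new → 14-2-1-1. Scheduled 22%. No special measure applies. → 22%.
Line E: textile-working → 14-3; electrically operated → 14-3-1; as parts → 14-3-1-2. Scheduled 8%. Kestria agreement on 14-3-1-2: RVC < 45%. → 8%.
Sum: 10% + 15% + 17% + 22% + 8% = 72%.

72%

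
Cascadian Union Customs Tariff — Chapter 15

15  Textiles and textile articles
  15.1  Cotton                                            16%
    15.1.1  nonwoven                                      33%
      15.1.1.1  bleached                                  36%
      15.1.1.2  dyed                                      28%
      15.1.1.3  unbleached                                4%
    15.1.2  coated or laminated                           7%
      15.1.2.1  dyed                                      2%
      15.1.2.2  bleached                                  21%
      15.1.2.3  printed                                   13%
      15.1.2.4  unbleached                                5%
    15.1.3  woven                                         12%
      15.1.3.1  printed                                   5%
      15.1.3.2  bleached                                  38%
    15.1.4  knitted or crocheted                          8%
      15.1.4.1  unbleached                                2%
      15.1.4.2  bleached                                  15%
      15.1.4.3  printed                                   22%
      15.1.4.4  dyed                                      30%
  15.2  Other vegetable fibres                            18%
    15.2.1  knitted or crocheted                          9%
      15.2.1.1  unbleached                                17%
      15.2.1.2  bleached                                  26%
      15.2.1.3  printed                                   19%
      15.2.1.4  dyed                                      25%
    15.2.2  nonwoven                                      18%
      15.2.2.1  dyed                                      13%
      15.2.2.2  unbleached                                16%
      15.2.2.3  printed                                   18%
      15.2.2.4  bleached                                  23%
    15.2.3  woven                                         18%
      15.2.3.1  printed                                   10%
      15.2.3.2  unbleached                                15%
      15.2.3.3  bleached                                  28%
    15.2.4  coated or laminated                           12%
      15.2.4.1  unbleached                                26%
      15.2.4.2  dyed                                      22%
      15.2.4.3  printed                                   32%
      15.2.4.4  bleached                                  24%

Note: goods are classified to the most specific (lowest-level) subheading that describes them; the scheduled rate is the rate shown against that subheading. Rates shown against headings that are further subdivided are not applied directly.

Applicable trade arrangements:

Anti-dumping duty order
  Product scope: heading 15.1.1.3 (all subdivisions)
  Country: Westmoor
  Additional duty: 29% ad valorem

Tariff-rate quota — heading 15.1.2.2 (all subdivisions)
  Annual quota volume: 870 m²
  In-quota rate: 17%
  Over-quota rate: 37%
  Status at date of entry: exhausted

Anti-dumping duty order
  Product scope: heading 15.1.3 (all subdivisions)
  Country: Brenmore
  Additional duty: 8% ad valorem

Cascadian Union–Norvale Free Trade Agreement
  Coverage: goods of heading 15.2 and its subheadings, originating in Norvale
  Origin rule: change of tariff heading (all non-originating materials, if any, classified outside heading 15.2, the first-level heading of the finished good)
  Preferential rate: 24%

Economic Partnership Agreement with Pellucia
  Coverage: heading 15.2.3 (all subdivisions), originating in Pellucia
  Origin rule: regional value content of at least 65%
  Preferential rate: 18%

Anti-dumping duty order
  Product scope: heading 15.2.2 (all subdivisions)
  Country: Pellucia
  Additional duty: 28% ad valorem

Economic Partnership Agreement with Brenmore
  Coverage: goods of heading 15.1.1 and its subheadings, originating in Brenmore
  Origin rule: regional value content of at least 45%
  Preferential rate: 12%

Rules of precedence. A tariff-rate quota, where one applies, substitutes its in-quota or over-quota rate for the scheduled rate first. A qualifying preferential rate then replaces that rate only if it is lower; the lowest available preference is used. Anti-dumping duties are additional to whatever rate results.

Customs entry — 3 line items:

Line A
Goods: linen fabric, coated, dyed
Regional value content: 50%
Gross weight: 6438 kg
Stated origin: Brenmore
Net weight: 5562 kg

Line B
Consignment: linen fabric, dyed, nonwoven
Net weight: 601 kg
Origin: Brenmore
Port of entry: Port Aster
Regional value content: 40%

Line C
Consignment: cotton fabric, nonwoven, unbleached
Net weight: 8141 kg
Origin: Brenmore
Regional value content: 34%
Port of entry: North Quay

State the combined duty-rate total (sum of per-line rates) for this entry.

39%

Line A: linen → 15.2; coated → 15.2.4; dyed → 15.2.4.2. Scheduled 22%. Brenmore agreement on 15.1.1: 15.2.4.2 not covered. → 22%.
Line B: linen → 15.2; nonwoven → 15.2.2; dyed → 15.2.2.1. Scheduled 13%. Brenmore agreement on 15.1.1: 15.2.2.1 not covered. → 13%.
Line C: cotton → 15.1; nonwoven → 15.1.1; unbleached → 15.1.1.3. Scheduled 4%. Brenmore agreement on 15.1.1: RVC < 45%. → 4%.
Sum: 22% + 13% + 4% = 39%.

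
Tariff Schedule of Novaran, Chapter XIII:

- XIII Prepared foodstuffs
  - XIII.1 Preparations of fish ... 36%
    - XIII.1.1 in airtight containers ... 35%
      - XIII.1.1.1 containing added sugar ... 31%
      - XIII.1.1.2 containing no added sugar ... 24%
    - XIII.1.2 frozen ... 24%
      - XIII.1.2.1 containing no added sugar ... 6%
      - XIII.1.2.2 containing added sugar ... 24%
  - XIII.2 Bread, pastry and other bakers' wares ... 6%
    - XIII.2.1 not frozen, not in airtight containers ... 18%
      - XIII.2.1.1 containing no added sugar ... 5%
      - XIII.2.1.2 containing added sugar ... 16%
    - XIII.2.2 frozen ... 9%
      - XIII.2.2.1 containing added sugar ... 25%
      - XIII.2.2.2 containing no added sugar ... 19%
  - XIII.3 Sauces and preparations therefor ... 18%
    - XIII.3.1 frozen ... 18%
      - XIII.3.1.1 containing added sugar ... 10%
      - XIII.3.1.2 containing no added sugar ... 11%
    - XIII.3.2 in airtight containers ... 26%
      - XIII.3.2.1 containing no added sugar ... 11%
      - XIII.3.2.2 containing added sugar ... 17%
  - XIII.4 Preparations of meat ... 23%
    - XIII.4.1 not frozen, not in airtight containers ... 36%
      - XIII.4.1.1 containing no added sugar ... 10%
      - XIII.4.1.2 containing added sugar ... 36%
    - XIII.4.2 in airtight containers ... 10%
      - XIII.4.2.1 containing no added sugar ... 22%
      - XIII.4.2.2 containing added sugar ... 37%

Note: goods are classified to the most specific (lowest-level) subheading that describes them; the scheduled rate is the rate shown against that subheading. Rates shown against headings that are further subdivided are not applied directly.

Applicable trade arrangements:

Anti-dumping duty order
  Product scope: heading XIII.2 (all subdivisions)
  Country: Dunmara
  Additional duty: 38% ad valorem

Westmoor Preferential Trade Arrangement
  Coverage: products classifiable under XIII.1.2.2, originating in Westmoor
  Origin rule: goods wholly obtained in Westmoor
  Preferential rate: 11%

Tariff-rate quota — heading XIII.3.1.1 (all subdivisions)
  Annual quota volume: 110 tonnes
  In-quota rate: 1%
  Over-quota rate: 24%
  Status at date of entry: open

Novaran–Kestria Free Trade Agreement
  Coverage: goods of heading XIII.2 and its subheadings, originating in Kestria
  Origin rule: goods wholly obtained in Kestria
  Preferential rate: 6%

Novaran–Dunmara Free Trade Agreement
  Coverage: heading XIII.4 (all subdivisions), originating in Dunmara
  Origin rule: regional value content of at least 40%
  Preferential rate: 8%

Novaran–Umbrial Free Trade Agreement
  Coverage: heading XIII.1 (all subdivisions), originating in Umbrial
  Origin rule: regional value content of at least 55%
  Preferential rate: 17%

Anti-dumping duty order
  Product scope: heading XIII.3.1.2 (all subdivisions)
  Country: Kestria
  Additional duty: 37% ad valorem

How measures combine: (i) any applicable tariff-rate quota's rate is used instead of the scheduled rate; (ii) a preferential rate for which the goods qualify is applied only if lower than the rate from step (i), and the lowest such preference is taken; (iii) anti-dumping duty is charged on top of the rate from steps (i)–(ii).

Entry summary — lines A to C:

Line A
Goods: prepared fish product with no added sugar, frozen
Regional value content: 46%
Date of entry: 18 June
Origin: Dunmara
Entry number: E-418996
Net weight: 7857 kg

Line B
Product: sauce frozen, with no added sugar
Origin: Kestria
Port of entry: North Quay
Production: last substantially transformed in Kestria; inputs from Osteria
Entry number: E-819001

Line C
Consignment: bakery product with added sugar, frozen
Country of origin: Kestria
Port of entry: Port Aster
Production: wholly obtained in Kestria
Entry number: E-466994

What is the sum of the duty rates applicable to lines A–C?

Line A: prepared fish product → XIII.1; frozen → XIII.1.2; with no added sugar → XIII.1.2.1. Scheduled 6%. Dunmara agreement on XIII.4: XIII.1.2.1 not covered. → 6%.
Line B: sauce → XIII.3; frozen → XIII.3.1; with no added sugar → XIII.3.1.2. Scheduled 11%. Kestria agreement on XIII.2: XIII.3.1.2 not covered; anti-dumping (Kestria, XIII.3.1.2): +37%; total 11% + 37% = 48%. → 48%.
Line C: bakery product → XIII.2; frozen → XIII.2.2; with added sugar → XIII.2.2.1. Scheduled 25%. Kestria agreement on XIII.2: wholly obtained → 6% available; preferential 6%. → 6%.
Sum: 6% + 48% + 6% = 60%.

60%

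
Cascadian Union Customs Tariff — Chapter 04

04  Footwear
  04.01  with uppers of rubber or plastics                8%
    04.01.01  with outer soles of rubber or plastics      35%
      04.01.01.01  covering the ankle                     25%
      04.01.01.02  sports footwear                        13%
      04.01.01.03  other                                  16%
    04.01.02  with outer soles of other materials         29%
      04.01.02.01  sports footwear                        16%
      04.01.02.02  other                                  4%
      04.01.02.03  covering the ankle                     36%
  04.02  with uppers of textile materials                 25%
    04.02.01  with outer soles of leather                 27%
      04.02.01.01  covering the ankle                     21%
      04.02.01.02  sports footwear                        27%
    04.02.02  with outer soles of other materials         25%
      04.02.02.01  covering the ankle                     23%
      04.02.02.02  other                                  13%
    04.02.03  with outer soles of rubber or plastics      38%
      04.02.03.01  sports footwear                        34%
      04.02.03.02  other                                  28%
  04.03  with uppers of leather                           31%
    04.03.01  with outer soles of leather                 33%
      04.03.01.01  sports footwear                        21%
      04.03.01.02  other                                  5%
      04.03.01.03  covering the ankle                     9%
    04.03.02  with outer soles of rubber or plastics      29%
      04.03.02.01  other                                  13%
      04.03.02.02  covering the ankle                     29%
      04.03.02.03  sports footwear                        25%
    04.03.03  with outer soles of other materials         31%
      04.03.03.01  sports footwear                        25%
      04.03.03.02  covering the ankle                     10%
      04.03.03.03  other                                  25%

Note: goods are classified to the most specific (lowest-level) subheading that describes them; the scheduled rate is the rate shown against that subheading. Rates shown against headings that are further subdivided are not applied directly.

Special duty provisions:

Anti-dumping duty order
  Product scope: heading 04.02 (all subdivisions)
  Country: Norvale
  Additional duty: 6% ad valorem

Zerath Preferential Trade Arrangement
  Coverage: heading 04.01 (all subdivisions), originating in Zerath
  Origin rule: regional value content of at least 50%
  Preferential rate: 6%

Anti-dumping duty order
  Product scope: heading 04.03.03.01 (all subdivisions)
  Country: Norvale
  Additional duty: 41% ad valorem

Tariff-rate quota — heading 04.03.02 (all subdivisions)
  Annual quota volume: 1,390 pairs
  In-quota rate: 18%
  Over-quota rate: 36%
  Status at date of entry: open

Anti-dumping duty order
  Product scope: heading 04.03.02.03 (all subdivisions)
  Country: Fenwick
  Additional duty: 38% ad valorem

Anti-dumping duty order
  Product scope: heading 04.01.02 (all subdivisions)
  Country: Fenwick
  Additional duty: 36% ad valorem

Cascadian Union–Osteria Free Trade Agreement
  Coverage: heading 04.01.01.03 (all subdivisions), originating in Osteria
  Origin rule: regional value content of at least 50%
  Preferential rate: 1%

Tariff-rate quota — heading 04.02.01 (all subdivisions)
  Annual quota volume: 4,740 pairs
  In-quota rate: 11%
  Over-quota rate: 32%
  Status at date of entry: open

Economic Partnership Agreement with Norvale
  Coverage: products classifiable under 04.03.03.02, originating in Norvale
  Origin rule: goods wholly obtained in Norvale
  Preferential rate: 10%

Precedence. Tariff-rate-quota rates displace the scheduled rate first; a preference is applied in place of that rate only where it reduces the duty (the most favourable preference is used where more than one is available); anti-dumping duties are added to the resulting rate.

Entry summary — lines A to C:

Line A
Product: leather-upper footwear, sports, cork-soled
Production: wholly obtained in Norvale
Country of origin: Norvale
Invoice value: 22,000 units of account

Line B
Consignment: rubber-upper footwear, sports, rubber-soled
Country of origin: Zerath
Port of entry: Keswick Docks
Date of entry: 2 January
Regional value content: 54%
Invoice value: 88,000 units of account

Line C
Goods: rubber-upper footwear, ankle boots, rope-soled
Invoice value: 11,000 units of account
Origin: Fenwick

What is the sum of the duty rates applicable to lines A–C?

144%

Line A: leather-upper → 04.03; cork-soled → 04.03.03; sports → 04.03.03.01. Scheduled 25%. Norvale agreement on 04.03.03.02: 04.03.03.01 not covered; anti-dumping (Norvale, 04.03.03.01): +41%; total 25% + 41% = 66%. → 66%.
Line B: rubber-upper → 04.01; rubber-soled → 04.01.01; sports → 04.01.01.02. Scheduled 13%. Zerath agreement on 04.01: RVC ≥ 50% → 6% available; preferential 6%. → 6%.
Line C: rubber-upper → 04.01; rope-soled → 04.01.02; ankle boots → 04.01.02.03. Scheduled 36%. anti-dumping (Fenwick, 04.01.02): +36%; total 36% + 36% = 72%. → 72%.
Sum: 66% + 6% + 72% = 144%.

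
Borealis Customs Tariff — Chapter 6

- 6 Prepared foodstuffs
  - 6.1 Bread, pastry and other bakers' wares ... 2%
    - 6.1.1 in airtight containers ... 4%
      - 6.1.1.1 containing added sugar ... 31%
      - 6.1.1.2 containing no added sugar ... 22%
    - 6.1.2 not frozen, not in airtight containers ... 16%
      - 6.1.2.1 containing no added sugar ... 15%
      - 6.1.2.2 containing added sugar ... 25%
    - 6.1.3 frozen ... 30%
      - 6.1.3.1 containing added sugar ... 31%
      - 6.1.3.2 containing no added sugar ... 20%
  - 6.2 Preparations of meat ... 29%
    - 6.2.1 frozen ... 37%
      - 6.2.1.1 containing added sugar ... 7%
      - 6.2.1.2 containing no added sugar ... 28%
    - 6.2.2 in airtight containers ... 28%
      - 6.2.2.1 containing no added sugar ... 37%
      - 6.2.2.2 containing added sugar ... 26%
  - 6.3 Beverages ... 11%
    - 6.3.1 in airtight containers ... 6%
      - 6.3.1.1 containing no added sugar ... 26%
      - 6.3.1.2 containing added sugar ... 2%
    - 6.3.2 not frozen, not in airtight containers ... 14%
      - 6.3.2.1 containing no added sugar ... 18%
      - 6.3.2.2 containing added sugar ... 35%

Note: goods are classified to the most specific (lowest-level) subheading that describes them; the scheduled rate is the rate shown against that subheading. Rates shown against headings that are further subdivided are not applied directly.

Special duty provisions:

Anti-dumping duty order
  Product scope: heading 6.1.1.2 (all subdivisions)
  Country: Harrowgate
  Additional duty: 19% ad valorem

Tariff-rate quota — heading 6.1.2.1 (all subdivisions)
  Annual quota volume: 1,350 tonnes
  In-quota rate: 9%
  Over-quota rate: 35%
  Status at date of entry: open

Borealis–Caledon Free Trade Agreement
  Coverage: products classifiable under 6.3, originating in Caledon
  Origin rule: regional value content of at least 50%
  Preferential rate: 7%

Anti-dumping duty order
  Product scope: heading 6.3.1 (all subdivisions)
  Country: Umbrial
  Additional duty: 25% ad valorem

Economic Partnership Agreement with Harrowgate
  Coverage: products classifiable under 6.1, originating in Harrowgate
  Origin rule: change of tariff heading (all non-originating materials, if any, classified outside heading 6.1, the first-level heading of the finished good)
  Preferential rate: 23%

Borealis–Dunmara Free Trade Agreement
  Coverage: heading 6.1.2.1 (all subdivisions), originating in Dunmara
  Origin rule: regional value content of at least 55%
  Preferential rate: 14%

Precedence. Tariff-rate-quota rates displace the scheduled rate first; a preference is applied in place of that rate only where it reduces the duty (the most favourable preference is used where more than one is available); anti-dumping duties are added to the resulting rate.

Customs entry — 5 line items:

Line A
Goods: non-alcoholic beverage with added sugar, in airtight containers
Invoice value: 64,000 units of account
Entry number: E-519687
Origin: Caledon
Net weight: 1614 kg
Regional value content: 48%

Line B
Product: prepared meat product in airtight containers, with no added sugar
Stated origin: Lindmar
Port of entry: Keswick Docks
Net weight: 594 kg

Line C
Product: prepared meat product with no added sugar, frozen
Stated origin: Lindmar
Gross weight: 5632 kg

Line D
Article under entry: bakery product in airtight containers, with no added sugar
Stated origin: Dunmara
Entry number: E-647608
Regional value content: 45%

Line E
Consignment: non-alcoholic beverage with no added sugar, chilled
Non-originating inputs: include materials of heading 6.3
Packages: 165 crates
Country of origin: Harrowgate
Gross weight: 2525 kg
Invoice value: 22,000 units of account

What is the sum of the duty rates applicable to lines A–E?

107%

Line A: non-alcoholic beverage → 6.3; in airtight containers → 6.3.1; with added sugar → 6.3.1.2. Scheduled 2%. Caledon agreement on 6.3: RVC < 50%. → 2%.
Line B: prepared meat product → 6.2; in airtight containers → 6.2.2; with no added sugar → 6.2.2.1. Scheduled 37%. No special measure applies. → 37%.
Line C: prepared meat product → 6.2; frozen → 6.2.1; with no added sugar → 6.2.1.2. Scheduled 28%. No special measure applies. → 28%.
Line D: bakery product → 6.1; in airtight containers → 6.1.1; with no added sugar → 6.1.1.2. Scheduled 22%. Dunmara agreement on 6.1.2.1: 6.1.1.2 not covered. → 22%.
Line E: non-alcoholic beverage → 6.3; chilled → 6.3.2; with no added sugar → 6.3.2.1. Scheduled 18%. Harrowgate agreement on 6.1: 6.3.2.1 not covered. → 18%.
Sum: 2% + 37% + 28% + 22% + 18% = 107%.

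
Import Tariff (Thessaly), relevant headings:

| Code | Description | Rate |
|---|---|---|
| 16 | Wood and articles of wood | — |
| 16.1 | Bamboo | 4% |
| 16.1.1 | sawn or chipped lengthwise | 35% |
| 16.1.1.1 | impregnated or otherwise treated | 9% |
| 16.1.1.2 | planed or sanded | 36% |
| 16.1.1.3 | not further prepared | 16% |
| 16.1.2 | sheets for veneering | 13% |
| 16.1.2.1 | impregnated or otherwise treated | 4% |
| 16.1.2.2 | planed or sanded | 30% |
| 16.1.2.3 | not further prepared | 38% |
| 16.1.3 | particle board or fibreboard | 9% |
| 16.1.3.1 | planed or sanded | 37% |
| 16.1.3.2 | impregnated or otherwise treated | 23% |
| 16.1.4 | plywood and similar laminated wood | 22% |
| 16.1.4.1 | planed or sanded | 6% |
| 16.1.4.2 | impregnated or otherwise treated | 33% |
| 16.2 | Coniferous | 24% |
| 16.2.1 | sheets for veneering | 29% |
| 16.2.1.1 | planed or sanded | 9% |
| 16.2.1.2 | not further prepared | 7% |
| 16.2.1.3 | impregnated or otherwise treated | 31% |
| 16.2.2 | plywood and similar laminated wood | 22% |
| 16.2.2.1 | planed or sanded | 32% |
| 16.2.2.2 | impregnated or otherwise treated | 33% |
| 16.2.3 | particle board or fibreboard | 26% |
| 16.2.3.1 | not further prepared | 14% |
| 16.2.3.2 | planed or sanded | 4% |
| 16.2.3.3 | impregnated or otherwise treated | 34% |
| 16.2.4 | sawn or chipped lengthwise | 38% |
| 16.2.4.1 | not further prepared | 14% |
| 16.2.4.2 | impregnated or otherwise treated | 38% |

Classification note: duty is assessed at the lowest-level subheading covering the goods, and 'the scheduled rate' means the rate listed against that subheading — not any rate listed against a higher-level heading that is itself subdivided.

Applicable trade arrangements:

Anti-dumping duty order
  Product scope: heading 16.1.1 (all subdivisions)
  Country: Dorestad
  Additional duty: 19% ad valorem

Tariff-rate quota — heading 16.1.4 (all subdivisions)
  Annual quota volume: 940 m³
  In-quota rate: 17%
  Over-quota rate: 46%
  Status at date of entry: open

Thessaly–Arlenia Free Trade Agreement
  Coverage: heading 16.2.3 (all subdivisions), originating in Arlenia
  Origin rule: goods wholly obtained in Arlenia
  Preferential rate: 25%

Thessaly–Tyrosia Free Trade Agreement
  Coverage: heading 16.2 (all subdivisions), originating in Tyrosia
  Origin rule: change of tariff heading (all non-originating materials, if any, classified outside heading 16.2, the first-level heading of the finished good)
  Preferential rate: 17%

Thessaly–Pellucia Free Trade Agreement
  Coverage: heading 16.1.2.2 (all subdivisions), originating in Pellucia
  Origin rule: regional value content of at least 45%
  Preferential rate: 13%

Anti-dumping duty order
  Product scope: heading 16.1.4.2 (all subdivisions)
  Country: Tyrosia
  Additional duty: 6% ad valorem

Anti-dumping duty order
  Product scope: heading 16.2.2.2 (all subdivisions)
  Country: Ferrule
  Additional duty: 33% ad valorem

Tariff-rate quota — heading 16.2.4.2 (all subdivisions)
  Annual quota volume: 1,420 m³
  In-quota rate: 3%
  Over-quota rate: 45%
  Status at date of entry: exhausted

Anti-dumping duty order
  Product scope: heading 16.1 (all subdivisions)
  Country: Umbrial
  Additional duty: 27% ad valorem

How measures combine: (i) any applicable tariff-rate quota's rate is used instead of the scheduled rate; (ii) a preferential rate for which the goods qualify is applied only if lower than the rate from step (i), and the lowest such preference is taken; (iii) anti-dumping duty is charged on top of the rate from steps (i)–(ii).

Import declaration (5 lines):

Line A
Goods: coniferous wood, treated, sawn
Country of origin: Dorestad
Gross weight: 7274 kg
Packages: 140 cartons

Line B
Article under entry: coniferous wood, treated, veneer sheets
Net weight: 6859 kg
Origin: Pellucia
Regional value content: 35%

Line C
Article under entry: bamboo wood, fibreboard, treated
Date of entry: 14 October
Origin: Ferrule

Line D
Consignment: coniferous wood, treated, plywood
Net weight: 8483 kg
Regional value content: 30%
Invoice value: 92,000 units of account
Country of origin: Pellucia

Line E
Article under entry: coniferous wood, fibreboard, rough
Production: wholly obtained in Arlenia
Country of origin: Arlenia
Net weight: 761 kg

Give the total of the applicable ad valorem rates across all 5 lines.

146%

Line A: coniferous → 16.2; sawn → 16.2.4; treated → 16.2.4.2. Scheduled 38%. quota on 16.2.4.2 exhausted → over-quota 45%. → 45%.
Line B: coniferous → 16.2; veneer sheets → 16.2.1; treated → 16.2.1.3. Scheduled 31%. Pellucia agreement on 16.1.2.2: 16.2.1.3 not covered. → 31%.
Line C: bamboo → 16.1; fibreboard → 16.1.3; treated → 16.1.3.2. Scheduled 23%. No special measure applies. → 23%.
Line D: coniferous → 16.2; plywood → 16.2.2; treated → 16.2.2.2. Scheduled 33%. Pellucia agreement on 16.1.2.2: 16.2.2.2 not covered. → 33%.
Line E: coniferous → 16.2; fibreboard → 16.2.3; rough → 16.2.3.1. Scheduled 14%. Arlenia agreement on 16.2.3: wholly obtained → 25% available; preference 25% not lower than 14% → no reduction. → 14%.
Sum: 45% + 31% + 23% + 33% + 14% = 146%.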